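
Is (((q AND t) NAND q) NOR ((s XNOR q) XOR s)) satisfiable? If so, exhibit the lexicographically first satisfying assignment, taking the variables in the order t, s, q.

t=1, s=0, q=1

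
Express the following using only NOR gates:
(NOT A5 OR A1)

(((A5 NOR A5) NOR A1) NOR ((A5 NOR A5) NOR A1))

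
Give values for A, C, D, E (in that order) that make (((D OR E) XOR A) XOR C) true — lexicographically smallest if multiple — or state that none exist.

A=0, C=0, D=0, E=1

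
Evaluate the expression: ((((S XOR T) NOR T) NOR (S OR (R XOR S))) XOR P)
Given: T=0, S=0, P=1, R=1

Substituting: ((((0 XOR 0) NOR 0) NOR (0 OR (1 XOR 0))) XOR 1)
= 1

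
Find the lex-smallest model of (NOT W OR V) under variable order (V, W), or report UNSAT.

V=0, W=0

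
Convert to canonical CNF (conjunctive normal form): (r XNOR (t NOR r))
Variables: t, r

(t OR r) AND (t OR NOT r) AND (NOT t OR NOT r)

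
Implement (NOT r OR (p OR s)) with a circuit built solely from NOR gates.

(((r NOR r) NOR ((p NOR s) NOR (p NOR s))) NOR ((r NOR r) NOR ((p NOR s) NOR (p NOR s))))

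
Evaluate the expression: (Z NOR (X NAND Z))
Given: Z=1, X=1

Substituting: (1 NOR (1 NAND 1))
= 0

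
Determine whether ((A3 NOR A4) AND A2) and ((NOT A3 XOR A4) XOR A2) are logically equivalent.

No. Counterexample: with A4=0, A3=0, A2=0, Expression 1 = 0 but Expression 2 = 1.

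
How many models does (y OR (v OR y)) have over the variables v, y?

Satisfying assignments: (0,1), (1,0), (1,1)
Count: 3 out of 4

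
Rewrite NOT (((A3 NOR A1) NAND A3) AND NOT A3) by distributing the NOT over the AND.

NOT ((A3 NOR A1) NAND A3) OR A3
De Morgan's: NOT(AND of terms) = OR of negations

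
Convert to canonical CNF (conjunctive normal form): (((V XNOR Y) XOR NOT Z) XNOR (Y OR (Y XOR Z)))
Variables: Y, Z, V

(Y OR Z OR NOT V) AND (Y OR NOT Z OR NOT V) AND (NOT Y OR Z OR NOT V) AND (NOT Y OR NOT Z OR V)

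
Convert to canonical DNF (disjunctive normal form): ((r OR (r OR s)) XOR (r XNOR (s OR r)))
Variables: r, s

(NOT r AND NOT s) OR (NOT r AND s)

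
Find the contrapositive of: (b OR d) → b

Contrapositive: NOT b → NOT (b OR d)
Note: A statement and its contrapositive are logically equivalent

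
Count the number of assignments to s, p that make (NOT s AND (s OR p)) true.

Satisfying assignments: (0,1)
Count: 1 out of 4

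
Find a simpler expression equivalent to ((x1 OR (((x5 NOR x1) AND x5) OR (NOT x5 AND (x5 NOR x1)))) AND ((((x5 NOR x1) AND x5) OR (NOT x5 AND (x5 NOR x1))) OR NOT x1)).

By distribution ((E OR v) AND (E OR NOT v) = E) then distribution ((E AND v) OR (E AND NOT v) = E):
= (x5 NOR x1)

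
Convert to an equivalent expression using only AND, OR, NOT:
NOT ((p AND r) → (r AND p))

(p AND r) AND NOT (r AND p)
(Negated implication: NOT(A → B) = A AND NOT B)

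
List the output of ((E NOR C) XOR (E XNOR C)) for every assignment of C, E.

C | E | Output
--------------
0 | 0 | 0
0 | 1 | 0
1 | 0 | 0
1 | 1 | 1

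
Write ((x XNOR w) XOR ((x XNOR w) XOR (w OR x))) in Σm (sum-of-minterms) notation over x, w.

Σm(1, 2, 3) = (NOT x AND w) OR (x AND NOT w) OR (x AND w)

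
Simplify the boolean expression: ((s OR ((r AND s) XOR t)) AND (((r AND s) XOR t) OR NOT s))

By distribution ((E OR v) AND (E OR NOT v) = E):
= ((r AND s) XOR t)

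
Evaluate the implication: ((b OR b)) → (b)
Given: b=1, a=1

Antecedent ((b OR b)) = 1; consequent (b) = 1.
1 → 1 = 1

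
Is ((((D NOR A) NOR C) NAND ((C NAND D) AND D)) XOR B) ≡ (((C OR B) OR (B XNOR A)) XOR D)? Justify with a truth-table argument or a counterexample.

No. Counterexample: with D=0, C=0, B=0, A=1, Expression 1 = 1 but Expression 2 = 0.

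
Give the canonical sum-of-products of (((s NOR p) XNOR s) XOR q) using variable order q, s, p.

Σm(1, 4, 6, 7) = (NOT q AND NOT s AND p) OR (q AND NOT s AND NOT p) OR (q AND s AND NOT p) OR (q AND s AND p)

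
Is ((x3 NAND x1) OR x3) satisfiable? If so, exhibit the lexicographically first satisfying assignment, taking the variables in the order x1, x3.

x1=0, x3=0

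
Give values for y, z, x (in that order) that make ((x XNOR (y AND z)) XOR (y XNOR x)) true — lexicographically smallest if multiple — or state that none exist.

y=1, z=0, x=0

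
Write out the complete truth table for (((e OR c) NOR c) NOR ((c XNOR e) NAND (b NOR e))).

e | b | c | Output
------------------
0 | 0 | 0 | 0
0 | 0 | 1 | 0
0 | 1 | 0 | 0
0 | 1 | 1 | 0
1 | 0 | 0 | 0
1 | 0 | 1 | 0
1 | 1 | 0 | 0
1 | 1 | 1 | 0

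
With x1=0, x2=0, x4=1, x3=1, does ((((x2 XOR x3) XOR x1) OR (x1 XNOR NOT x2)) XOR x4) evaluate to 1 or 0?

Substituting: ((((0 XOR 1) XOR 0) OR (0 XNOR NOT 0)) XOR 1)
= 0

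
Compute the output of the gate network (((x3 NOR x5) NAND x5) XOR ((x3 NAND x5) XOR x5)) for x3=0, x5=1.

Substituting: (((0 NOR 1) NAND 1) XOR ((0 NAND 1) XOR 1))
= 1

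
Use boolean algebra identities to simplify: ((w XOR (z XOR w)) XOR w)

By XOR self-cancellation ((E XOR v) XOR v = E):
= (z XOR w)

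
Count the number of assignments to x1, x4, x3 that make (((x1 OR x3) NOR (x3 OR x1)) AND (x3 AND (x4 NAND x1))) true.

No assignment satisfies the expression.
Count: 0 out of 8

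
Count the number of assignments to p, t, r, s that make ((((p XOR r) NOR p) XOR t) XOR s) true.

Satisfying assignments: (0,0,0,0), (0,0,1,1), (0,1,0,1), (0,1,1,0), (1,0,0,1), (1,0,1,1), (1,1,0,0), (1,1,1,0)
Count: 8 out of 16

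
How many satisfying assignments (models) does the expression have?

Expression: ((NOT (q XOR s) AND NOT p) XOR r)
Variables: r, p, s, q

Satisfying assignments: (0,0,0,0), (0,0,1,1), (1,0,0,1), (1,0,1,0), (1,1,0,0), (1,1,0,1), (1,1,1,0), (1,1,1,1)
Count: 8 out of 16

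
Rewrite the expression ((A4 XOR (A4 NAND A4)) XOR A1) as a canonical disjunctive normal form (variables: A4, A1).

(NOT A4 AND NOT A1) OR (A4 AND NOT A1)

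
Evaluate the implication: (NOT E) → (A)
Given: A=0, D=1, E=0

Antecedent (NOT E) = 1; consequent (A) = 0.
1 → 0 = 0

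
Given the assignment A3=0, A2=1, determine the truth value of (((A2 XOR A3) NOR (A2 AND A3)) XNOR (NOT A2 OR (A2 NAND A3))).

Substituting: (((1 XOR 0) NOR (1 AND 0)) XNOR (NOT 1 OR (1 NAND 0)))
= 0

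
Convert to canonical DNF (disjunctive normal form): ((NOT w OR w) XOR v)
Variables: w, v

(NOT w AND NOT v) OR (w AND NOT v)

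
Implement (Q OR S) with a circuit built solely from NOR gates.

((Q NOR S) NOR (Q NOR S))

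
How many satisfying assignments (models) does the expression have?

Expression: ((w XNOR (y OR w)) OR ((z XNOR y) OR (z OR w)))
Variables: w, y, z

Satisfying assignments: (0,0,0), (0,0,1), (0,1,1), (1,0,0), (1,0,1), (1,1,0), (1,1,1)
Count: 7 out of 8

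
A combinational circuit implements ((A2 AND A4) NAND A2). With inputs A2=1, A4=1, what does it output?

Substituting: ((1 AND 1) NAND 1)
= 0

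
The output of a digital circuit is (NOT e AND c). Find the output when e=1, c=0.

Substituting: (NOT 1 AND 0)
= 0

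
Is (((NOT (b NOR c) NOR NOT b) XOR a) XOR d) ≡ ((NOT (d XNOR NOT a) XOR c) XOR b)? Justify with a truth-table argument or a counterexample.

No. Counterexample: with a=0, c=0, d=0, b=0, Expression 1 = 0 but Expression 2 = 1.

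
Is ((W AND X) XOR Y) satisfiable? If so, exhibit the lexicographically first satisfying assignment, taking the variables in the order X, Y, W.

X=0, Y=1, W=0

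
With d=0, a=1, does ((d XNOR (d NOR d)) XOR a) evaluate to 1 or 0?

Substituting: ((0 XNOR (0 NOR 0)) XOR 1)
= 1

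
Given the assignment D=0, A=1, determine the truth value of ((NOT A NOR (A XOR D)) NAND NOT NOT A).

Substituting: ((NOT 1 NOR (1 XOR 0)) NAND NOT NOT 1)
= 1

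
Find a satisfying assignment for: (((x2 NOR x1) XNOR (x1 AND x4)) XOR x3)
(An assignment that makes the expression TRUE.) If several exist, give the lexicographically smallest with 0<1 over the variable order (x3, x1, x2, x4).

x3=0, x1=0, x2=1, x4=0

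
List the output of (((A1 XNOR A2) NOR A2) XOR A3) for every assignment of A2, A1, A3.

A2 | A1 | A3 | Output
---------------------
0 | 0 | 0 | 0
0 | 0 | 1 | 1
0 | 1 | 0 | 1
0 | 1 | 1 | 0
1 | 0 | 0 | 0
1 | 0 | 1 | 1
1 | 1 | 0 | 0
1 | 1 | 1 | 1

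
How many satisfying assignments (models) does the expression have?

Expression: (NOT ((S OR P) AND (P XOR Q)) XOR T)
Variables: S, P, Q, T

Satisfying assignments: (0,0,0,0), (0,0,1,0), (0,1,0,1), (0,1,1,0), (1,0,0,0), (1,0,1,1), (1,1,0,1), (1,1,1,0)
Count: 8 out of 16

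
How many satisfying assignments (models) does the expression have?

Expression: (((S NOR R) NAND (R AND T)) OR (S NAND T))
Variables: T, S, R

Satisfying assignments: (0,0,0), (0,0,1), (0,1,0), (0,1,1), (1,0,0), (1,0,1), (1,1,0), (1,1,1)
Count: 8 out of 8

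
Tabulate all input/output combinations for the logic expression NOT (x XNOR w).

x | w | Output
--------------
0 | 0 | 0
0 | 1 | 1
1 | 0 | 1
1 | 1 | 0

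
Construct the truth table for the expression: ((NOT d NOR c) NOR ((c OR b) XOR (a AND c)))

b | d | a | c | Output
----------------------
0 | 0 | 0 | 0 | 1
0 | 0 | 0 | 1 | 0
0 | 0 | 1 | 0 | 1
0 | 0 | 1 | 1 | 1
0 | 1 | 0 | 0 | 0
0 | 1 | 0 | 1 | 0
0 | 1 | 1 | 0 | 0
0 | 1 | 1 | 1 | 1
1 | 0 | 0 | 0 | 0
1 | 0 | 0 | 1 | 0
1 | 0 | 1 | 0 | 0
1 | 0 | 1 | 1 | 1
1 | 1 | 0 | 0 | 0
1 | 1 | 0 | 1 | 0
1 | 1 | 1 | 0 | 0
1 | 1 | 1 | 1 | 1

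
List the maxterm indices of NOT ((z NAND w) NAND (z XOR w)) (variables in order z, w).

ΠM(0, 3) = (z OR w) AND (NOT z OR NOT w)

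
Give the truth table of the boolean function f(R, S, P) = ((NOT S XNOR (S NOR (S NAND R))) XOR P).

R | S | P | Output
------------------
0 | 0 | 0 | 0
0 | 0 | 1 | 1
0 | 1 | 0 | 1
0 | 1 | 1 | 0
1 | 0 | 0 | 0
1 | 0 | 1 | 1
1 | 1 | 0 | 1
1 | 1 | 1 | 0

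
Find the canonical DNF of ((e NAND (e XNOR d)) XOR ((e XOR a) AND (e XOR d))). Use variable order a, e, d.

(NOT a AND NOT e AND NOT d) OR (NOT a AND NOT e AND d) OR (a AND NOT e AND NOT d) OR (a AND e AND NOT d)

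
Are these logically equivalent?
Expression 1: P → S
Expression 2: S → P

No, Converse is not equivalent to original (counterexample: S=0, P=1)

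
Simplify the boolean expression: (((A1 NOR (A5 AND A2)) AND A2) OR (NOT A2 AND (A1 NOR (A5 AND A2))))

By distribution ((E AND v) OR (E AND NOT v) = E):
= (A1 NOR (A5 AND A2))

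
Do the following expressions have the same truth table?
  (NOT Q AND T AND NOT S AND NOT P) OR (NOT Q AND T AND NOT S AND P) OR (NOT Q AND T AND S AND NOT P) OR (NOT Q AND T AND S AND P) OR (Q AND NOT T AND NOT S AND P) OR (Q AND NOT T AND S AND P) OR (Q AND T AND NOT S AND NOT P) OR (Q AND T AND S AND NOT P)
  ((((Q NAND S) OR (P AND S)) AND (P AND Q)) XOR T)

Yes, they are equivalent — the two output columns agree on all 16 assignments:
Q | T | S | P | Expression 1 | Expression 2
-------------------------------------------
0 | 0 | 0 | 0 | 0 | 0
0 | 0 | 0 | 1 | 0 | 0
0 | 0 | 1 | 0 | 0 | 0
0 | 0 | 1 | 1 | 0 | 0
0 | 1 | 0 | 0 | 1 | 1
0 | 1 | 0 | 1 | 1 | 1
0 | 1 | 1 | 0 | 1 | 1
0 | 1 | 1 | 1 | 1 | 1
1 | 0 | 0 | 0 | 0 | 0
1 | 0 | 0 | 1 | 1 | 1
1 | 0 | 1 | 0 | 0 | 0
1 | 0 | 1 | 1 | 1 | 1
1 | 1 | 0 | 0 | 1 | 1
1 | 1 | 0 | 1 | 0 | 0
1 | 1 | 1 | 0 | 1 | 1
1 | 1 | 1 | 1 | 0 | 0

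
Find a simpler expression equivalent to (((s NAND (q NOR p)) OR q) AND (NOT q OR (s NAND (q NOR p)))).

By distribution ((E OR v) AND (E OR NOT v) = E):
= (s NAND (q NOR p))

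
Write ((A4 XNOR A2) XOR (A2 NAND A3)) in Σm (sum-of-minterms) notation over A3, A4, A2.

Σm(1, 2, 6, 7) = (NOT A3 AND NOT A4 AND A2) OR (NOT A3 AND A4 AND NOT A2) OR (A3 AND A4 AND NOT A2) OR (A3 AND A4 AND A2)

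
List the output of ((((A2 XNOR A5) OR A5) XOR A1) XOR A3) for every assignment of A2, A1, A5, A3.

A2 | A1 | A5 | A3 | Output
--------------------------
0 | 0 | 0 | 0 | 1
0 | 0 | 0 | 1 | 0
0 | 0 | 1 | 0 | 1
0 | 0 | 1 | 1 | 0
0 | 1 | 0 | 0 | 0
0 | 1 | 0 | 1 | 1
0 | 1 | 1 | 0 | 0
0 | 1 | 1 | 1 | 1
1 | 0 | 0 | 0 | 0
1 | 0 | 0 | 1 | 1
1 | 0 | 1 | 0 | 1
1 | 0 | 1 | 1 | 0
1 | 1 | 0 | 0 | 1
1 | 1 | 0 | 1 | 0
1 | 1 | 1 | 0 | 0
1 | 1 | 1 | 1 | 1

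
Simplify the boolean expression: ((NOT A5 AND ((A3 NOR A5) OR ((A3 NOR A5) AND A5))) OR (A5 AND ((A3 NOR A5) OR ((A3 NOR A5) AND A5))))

By distribution ((E AND v) OR (E AND NOT v) = E) then absorption (E OR (E AND v) = E):
= (A3 NOR A5)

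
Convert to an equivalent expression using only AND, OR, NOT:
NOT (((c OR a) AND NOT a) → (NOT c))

((c OR a) AND NOT a) AND c
(Negated implication: NOT(A → B) = A AND NOT B)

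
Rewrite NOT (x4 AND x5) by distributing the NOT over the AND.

NOT x4 OR NOT x5
De Morgan's: NOT(AND of terms) = OR of negations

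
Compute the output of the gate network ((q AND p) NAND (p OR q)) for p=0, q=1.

Substituting: ((1 AND 0) NAND (0 OR 1))
= 1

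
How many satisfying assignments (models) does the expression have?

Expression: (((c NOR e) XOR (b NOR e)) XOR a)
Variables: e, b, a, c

Satisfying assignments: (0,0,0,1), (0,0,1,0), (0,1,0,0), (0,1,1,1), (1,0,1,0), (1,0,1,1), (1,1,1,0), (1,1,1,1)
Count: 8 out of 16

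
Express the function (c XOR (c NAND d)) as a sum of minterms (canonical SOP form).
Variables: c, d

Σm(0, 1, 3) = (NOT c AND NOT d) OR (NOT c AND d) OR (c AND d)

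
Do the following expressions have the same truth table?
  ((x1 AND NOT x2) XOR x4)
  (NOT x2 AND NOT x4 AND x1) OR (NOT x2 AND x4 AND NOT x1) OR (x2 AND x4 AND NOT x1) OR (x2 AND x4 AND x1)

Yes, they are equivalent — the two output columns agree on all 8 assignments:
x2 | x4 | x1 | Expression 1 | Expression 2
------------------------------------------
0 | 0 | 0 | 0 | 0
0 | 0 | 1 | 1 | 1
0 | 1 | 0 | 1 | 1
0 | 1 | 1 | 0 | 0
1 | 0 | 0 | 0 | 0
1 | 0 | 1 | 0 | 0
1 | 1 | 0 | 1 | 1
1 | 1 | 1 | 1 | 1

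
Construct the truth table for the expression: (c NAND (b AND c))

c | b | Output
--------------
0 | 0 | 1
0 | 1 | 1
1 | 0 | 1
1 | 1 | 0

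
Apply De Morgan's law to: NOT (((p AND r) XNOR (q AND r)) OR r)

NOT ((p AND r) XNOR (q AND r)) AND NOT r
De Morgan's: NOT(OR of terms) = AND of negations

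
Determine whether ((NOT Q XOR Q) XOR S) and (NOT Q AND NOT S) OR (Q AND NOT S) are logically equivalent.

Yes, they are equivalent — the two output columns agree on all 4 assignments:
Q | S | Expression 1 | Expression 2
-----------------------------------
0 | 0 | 1 | 1
0 | 1 | 0 | 0
1 | 0 | 1 | 1
1 | 1 | 0 | 0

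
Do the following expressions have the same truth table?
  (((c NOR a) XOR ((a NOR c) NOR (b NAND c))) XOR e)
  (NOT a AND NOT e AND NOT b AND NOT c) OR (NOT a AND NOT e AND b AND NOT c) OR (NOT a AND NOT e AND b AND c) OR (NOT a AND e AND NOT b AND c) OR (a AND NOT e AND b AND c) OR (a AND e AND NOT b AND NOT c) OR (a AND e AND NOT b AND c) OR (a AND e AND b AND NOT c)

Yes, they are equivalent — the two output columns agree on all 16 assignments:
a | e | b | c | Expression 1 | Expression 2
-------------------------------------------
0 | 0 | 0 | 0 | 1 | 1
0 | 0 | 0 | 1 | 0 | 0
0 | 0 | 1 | 0 | 1 | 1
0 | 0 | 1 | 1 | 1 | 1
0 | 1 | 0 | 0 | 0 | 0
0 | 1 | 0 | 1 | 1 | 1
0 | 1 | 1 | 0 | 0 | 0
0 | 1 | 1 | 1 | 0 | 0
1 | 0 | 0 | 0 | 0 | 0
1 | 0 | 0 | 1 | 0 | 0
1 | 0 | 1 | 0 | 0 | 0
1 | 0 | 1 | 1 | 1 | 1
1 | 1 | 0 | 0 | 1 | 1
1 | 1 | 0 | 1 | 1 | 1
1 | 1 | 1 | 0 | 1 | 1
1 | 1 | 1 | 1 | 0 | 0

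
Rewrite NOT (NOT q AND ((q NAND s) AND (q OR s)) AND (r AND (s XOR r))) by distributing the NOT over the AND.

q OR NOT ((q NAND s) AND (q OR s)) OR NOT (r AND (s XOR r))
De Morgan's: NOT(AND of terms) = OR of negations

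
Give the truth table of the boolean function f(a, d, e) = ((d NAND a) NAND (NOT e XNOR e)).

a | d | e | Output
------------------
0 | 0 | 0 | 1
0 | 0 | 1 | 1
0 | 1 | 0 | 1
0 | 1 | 1 | 1
1 | 0 | 0 | 1
1 | 0 | 1 | 1
1 | 1 | 0 | 1
1 | 1 | 1 | 1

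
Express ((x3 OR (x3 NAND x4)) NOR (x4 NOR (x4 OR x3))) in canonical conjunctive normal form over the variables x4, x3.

(x4 OR x3) AND (x4 OR NOT x3) AND (NOT x4 OR x3) AND (NOT x4 OR NOT x3)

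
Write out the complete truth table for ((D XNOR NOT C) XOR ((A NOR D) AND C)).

D | A | C | Output
------------------
0 | 0 | 0 | 0
0 | 0 | 1 | 0
0 | 1 | 0 | 0
0 | 1 | 1 | 1
1 | 0 | 0 | 1
1 | 0 | 1 | 0
1 | 1 | 0 | 1
1 | 1 | 1 | 0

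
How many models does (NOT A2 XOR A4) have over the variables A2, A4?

Satisfying assignments: (0,0), (1,1)
Count: 2 out of 4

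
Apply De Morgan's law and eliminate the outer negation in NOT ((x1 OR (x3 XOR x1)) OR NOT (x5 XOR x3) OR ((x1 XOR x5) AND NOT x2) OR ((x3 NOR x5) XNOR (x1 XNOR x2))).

NOT (x1 OR (x3 XOR x1)) AND (x5 XOR x3) AND NOT ((x1 XOR x5) AND NOT x2) AND NOT ((x3 NOR x5) XNOR (x1 XNOR x2))
De Morgan's: NOT(OR of terms) = AND of negations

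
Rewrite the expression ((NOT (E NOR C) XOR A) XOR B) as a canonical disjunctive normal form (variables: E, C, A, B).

(NOT E AND NOT C AND NOT A AND B) OR (NOT E AND NOT C AND A AND NOT B) OR (NOT E AND C AND NOT A AND NOT B) OR (NOT E AND C AND A AND B) OR (E AND NOT C AND NOT A AND NOT B) OR (E AND NOT C AND A AND B) OR (E AND C AND NOT A AND NOT B) OR (E AND C AND A AND B)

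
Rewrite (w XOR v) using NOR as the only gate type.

((((w NOR v) NOR (w NOR v)) NOR ((w NOR v) NOR (w NOR v))) NOR ((((w NOR w) NOR (v NOR v)) NOR ((w NOR w) NOR (v NOR v))) NOR (((w NOR w) NOR (v NOR v)) NOR ((w NOR w) NOR (v NOR v)))))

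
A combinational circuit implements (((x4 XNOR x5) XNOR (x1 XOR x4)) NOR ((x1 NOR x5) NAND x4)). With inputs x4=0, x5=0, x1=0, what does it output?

Substituting: (((0 XNOR 0) XNOR (0 XOR 0)) NOR ((0 NOR 0) NAND 0))
= 0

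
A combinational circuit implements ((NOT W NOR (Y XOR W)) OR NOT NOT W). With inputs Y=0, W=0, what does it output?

Substituting: ((NOT 0 NOR (0 XOR 0)) OR NOT NOT 0)
= 0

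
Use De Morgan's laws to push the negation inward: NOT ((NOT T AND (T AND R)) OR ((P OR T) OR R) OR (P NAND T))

NOT (NOT T AND (T AND R)) AND NOT ((P OR T) OR R) AND NOT (P NAND T)
De Morgan's: NOT(OR of terms) = AND of negations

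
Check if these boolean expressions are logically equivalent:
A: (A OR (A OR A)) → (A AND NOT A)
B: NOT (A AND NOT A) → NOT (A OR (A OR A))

Yes, Contrapositive is always equivalent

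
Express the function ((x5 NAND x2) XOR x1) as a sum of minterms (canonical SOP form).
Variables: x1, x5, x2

Σm(0, 1, 2, 7) = (NOT x1 AND NOT x5 AND NOT x2) OR (NOT x1 AND NOT x5 AND x2) OR (NOT x1 AND x5 AND NOT x2) OR (x1 AND x5 AND x2)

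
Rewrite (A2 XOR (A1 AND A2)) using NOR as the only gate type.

((((A2 NOR ((A1 NOR A1) NOR (A2 NOR A2))) NOR (A2 NOR ((A1 NOR A1) NOR (A2 NOR A2)))) NOR ((A2 NOR ((A1 NOR A1) NOR (A2 NOR A2))) NOR (A2 NOR ((A1 NOR A1) NOR (A2 NOR A2))))) NOR ((((A2 NOR A2) NOR (((A1 NOR A1) NOR (A2 NOR A2)) NOR ((A1 NOR A1) NOR (A2 NOR A2)))) NOR ((A2 NOR A2) NOR (((A1 NOR A1) NOR (A2 NOR A2)) NOR ((A1 NOR A1) NOR (A2 NOR A2))))) NOR (((A2 NOR A2) NOR (((A1 NOR A1) NOR (A2 NOR A2)) NOR ((A1 NOR A1) NOR (A2 NOR A2)))) NOR ((A2 NOR A2) NOR (((A1 NOR A1) NOR (A2 NOR A2)) NOR ((A1 NOR A1) NOR (A2 NOR A2)))))))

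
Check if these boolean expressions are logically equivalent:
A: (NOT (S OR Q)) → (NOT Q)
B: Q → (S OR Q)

Yes, Contrapositive is always equivalent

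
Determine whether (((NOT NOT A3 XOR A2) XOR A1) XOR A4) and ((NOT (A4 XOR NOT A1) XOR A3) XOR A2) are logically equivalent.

Yes, they are equivalent — the two output columns agree on all 16 assignments:
A3 | A2 | A1 | A4 | Expression 1 | Expression 2
-----------------------------------------------
0 | 0 | 0 | 0 | 0 | 0
0 | 0 | 0 | 1 | 1 | 1
0 | 0 | 1 | 0 | 1 | 1
0 | 0 | 1 | 1 | 0 | 0
0 | 1 | 0 | 0 | 1 | 1
0 | 1 | 0 | 1 | 0 | 0
0 | 1 | 1 | 0 | 0 | 0
0 | 1 | 1 | 1 | 1 | 1
1 | 0 | 0 | 0 | 1 | 1
1 | 0 | 0 | 1 | 0 | 0
1 | 0 | 1 | 0 | 0 | 0
1 | 0 | 1 | 1 | 1 | 1
1 | 1 | 0 | 0 | 0 | 0
1 | 1 | 0 | 1 | 1 | 1
1 | 1 | 1 | 0 | 1 | 1
1 | 1 | 1 | 1 | 0 | 0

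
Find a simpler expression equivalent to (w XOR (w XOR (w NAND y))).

By XOR self-cancellation ((E XOR v) XOR v = E):
= (w NAND y)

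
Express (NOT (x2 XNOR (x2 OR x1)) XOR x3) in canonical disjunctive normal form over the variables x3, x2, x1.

(NOT x3 AND NOT x2 AND x1) OR (x3 AND NOT x2 AND NOT x1) OR (x3 AND x2 AND NOT x1) OR (x3 AND x2 AND x1)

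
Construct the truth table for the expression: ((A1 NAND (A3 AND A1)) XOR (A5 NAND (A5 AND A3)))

A3 | A1 | A5 | Output
---------------------
0 | 0 | 0 | 0
0 | 0 | 1 | 0
0 | 1 | 0 | 0
0 | 1 | 1 | 0
1 | 0 | 0 | 0
1 | 0 | 1 | 1
1 | 1 | 0 | 1
1 | 1 | 1 | 0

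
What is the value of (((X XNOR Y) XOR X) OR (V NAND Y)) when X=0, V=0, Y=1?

Substituting: (((0 XNOR 1) XOR 0) OR (0 NAND 1))
= 1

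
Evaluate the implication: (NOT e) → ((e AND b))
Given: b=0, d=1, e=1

Antecedent (NOT e) = 0; consequent ((e AND b)) = 0.
0 → 0 = 1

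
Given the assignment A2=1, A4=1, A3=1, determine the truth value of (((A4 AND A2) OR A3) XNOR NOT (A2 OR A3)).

Substituting: (((1 AND 1) OR 1) XNOR NOT (1 OR 1))
= 0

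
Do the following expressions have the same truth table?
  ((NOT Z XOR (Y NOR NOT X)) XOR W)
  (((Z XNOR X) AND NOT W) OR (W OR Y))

No. Counterexample: with X=0, Y=0, W=1, Z=0, Expression 1 = 0 but Expression 2 = 1.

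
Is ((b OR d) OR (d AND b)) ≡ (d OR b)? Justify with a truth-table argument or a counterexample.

Yes, they are equivalent — the two output columns agree on all 4 assignments:
d | b | Expression 1 | Expression 2
-----------------------------------
0 | 0 | 0 | 0
0 | 1 | 1 | 1
1 | 0 | 1 | 1
1 | 1 | 1 | 1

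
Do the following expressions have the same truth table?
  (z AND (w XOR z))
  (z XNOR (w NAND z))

Yes, they are equivalent — the two output columns agree on all 4 assignments:
z | w | Expression 1 | Expression 2
-----------------------------------
0 | 0 | 0 | 0
0 | 1 | 0 | 0
1 | 0 | 1 | 1
1 | 1 | 0 | 0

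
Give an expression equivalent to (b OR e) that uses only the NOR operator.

((b NOR e) NOR (b NOR e))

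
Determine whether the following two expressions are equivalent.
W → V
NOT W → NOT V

No, Inverse is not equivalent to original (counterexample: W=0, V=1)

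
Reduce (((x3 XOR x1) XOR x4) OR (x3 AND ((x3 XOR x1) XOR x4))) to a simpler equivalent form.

By absorption (E OR (E AND v) = E):
= ((x3 XOR x1) XOR x4)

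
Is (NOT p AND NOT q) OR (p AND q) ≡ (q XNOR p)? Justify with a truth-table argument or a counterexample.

Yes, they are equivalent — the two output columns agree on all 4 assignments:
p | q | Expression 1 | Expression 2
-----------------------------------
0 | 0 | 1 | 1
0 | 1 | 0 | 0
1 | 0 | 0 | 0
1 | 1 | 1 | 1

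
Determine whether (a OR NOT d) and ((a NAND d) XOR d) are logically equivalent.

Yes, they are equivalent — the two output columns agree on all 4 assignments:
a | d | Expression 1 | Expression 2
-----------------------------------
0 | 0 | 1 | 1
0 | 1 | 0 | 0
1 | 0 | 1 | 1
1 | 1 | 1 | 1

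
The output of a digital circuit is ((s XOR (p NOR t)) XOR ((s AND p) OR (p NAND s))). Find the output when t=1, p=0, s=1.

Substituting: ((1 XOR (0 NOR 1)) XOR ((1 AND 0) OR (0 NAND 1)))
= 0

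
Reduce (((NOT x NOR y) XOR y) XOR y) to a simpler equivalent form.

By XOR self-cancellation ((E XOR v) XOR v = E):
= (NOT x NOR y)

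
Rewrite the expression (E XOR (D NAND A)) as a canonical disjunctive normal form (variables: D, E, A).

(NOT D AND NOT E AND NOT A) OR (NOT D AND NOT E AND A) OR (D AND NOT E AND NOT A) OR (D AND E AND A)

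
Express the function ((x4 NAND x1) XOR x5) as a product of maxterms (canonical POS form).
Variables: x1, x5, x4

ΠM(2, 3, 5, 6) = (x1 OR NOT x5 OR x4) AND (x1 OR NOT x5 OR NOT x4) AND (NOT x1 OR x5 OR NOT x4) AND (NOT x1 OR NOT x5 OR x4)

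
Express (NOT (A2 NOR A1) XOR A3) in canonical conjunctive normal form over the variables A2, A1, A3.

(A2 OR A1 OR A3) AND (A2 OR NOT A1 OR NOT A3) AND (NOT A2 OR A1 OR NOT A3) AND (NOT A2 OR NOT A1 OR NOT A3)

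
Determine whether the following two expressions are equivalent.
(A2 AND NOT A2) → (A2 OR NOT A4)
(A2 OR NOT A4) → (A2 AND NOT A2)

No, Converse is not equivalent to original (counterexample: A5=0, A2=0, A4=0)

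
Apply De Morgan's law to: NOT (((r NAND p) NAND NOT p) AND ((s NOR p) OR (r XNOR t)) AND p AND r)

NOT ((r NAND p) NAND NOT p) OR NOT ((s NOR p) OR (r XNOR t)) OR NOT p OR NOT r
De Morgan's: NOT(AND of terms) = OR of negations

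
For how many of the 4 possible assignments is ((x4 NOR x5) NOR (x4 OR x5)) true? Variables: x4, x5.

No assignment satisfies the expression.
Count: 0 out of 4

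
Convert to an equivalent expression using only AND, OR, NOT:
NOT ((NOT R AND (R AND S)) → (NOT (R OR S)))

(NOT R AND (R AND S)) AND (R OR S)
(Negated implication: NOT(A → B) = A AND NOT B)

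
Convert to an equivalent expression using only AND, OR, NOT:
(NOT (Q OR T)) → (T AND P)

(Q OR T) OR (T AND P)
(Implication elimination: A → B = NOT A OR B)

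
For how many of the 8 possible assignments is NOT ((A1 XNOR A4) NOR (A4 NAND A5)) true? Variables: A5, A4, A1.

Satisfying assignments: (0,0,0), (0,0,1), (0,1,0), (0,1,1), (1,0,0), (1,0,1), (1,1,1)
Count: 7 out of 8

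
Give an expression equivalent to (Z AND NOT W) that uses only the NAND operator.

((Z NAND (W NAND W)) NAND (Z NAND (W NAND W)))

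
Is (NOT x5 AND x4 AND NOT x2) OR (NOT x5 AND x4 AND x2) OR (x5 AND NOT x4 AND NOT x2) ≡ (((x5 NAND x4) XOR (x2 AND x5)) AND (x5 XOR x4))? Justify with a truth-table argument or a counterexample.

Yes, they are equivalent — the two output columns agree on all 8 assignments:
x5 | x4 | x2 | Expression 1 | Expression 2
------------------------------------------
0 | 0 | 0 | 0 | 0
0 | 0 | 1 | 0 | 0
0 | 1 | 0 | 1 | 1
0 | 1 | 1 | 1 | 1
1 | 0 | 0 | 1 | 1
1 | 0 | 1 | 0 | 0
1 | 1 | 0 | 0 | 0
1 | 1 | 1 | 0 | 0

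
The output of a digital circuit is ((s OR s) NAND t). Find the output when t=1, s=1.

Substituting: ((1 OR 1) NAND 1)
= 0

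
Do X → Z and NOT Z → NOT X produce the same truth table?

Yes, Contrapositive is always equivalent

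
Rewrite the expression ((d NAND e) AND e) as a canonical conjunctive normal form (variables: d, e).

(d OR e) AND (NOT d OR e) AND (NOT d OR NOT e)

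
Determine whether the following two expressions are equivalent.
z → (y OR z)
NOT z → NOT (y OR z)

No, Inverse is not equivalent to original (counterexample: y=1, z=0)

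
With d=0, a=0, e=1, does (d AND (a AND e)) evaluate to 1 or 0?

Substituting: (0 AND (0 AND 1))
= 0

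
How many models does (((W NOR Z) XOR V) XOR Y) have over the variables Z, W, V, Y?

Satisfying assignments: (0,0,0,0), (0,0,1,1), (0,1,0,1), (0,1,1,0), (1,0,0,1), (1,0,1,0), (1,1,0,1), (1,1,1,0)
Count: 8 out of 16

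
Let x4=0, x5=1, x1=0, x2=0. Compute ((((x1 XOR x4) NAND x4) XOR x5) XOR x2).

Substituting: ((((0 XOR 0) NAND 0) XOR 1) XOR 0)
= 0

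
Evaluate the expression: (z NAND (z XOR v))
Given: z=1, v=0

Substituting: (1 NAND (1 XOR 0))
= 0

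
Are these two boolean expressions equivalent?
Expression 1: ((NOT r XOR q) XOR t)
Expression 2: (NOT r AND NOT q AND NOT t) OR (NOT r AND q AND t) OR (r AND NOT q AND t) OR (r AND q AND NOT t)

Yes, they are equivalent — the two output columns agree on all 8 assignments:
r | q | t | Expression 1 | Expression 2
---------------------------------------
0 | 0 | 0 | 1 | 1
0 | 0 | 1 | 0 | 0
0 | 1 | 0 | 0 | 0
0 | 1 | 1 | 1 | 1
1 | 0 | 0 | 0 | 0
1 | 0 | 1 | 1 | 1
1 | 1 | 0 | 1 | 1
1 | 1 | 1 | 0 | 0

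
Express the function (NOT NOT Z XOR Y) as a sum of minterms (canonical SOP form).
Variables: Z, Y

Σm(1, 2) = (NOT Z AND Y) OR (Z AND NOT Y)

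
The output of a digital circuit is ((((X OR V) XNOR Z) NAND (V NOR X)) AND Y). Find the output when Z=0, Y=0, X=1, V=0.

Substituting: ((((1 OR 0) XNOR 0) NAND (0 NOR 1)) AND 0)
= 0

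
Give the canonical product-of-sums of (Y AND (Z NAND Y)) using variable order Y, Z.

ΠM(0, 1, 3) = (Y OR Z) AND (Y OR NOT Z) AND (NOT Y OR NOT Z)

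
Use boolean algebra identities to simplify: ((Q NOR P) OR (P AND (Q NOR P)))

By absorption (E OR (E AND v) = E):
= (Q NOR P)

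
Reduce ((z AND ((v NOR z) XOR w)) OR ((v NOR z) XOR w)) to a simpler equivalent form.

By absorption (E OR (E AND v) = E):
= ((v NOR z) XOR w)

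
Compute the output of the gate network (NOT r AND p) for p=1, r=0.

Substituting: (NOT 0 AND 1)
= 1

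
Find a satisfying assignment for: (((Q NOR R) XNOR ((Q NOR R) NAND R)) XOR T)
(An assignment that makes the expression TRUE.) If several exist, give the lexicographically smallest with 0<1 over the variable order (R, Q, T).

R=0, Q=0, T=0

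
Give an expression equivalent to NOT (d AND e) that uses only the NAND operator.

(((d NAND e) NAND (d NAND e)) NAND ((d NAND e) NAND (d NAND e)))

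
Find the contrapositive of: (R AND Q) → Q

Contrapositive: NOT Q → NOT (R AND Q)
Note: A statement and its contrapositive are logically equivalent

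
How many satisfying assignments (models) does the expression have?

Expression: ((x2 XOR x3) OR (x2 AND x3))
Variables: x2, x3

Satisfying assignments: (0,1), (1,0), (1,1)
Count: 3 out of 4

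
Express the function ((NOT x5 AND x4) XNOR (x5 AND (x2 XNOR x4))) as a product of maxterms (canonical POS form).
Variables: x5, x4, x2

ΠM(2, 3, 4, 7) = (x5 OR NOT x4 OR x2) AND (x5 OR NOT x4 OR NOT x2) AND (NOT x5 OR x4 OR x2) AND (NOT x5 OR NOT x4 OR NOT x2)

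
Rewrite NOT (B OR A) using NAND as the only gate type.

(((B NAND B) NAND (A NAND A)) NAND ((B NAND B) NAND (A NAND A)))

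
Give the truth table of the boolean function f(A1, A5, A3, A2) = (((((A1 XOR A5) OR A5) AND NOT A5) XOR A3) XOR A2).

A1 | A5 | A3 | A2 | Output
--------------------------
0 | 0 | 0 | 0 | 0
0 | 0 | 0 | 1 | 1
0 | 0 | 1 | 0 | 1
0 | 0 | 1 | 1 | 0
0 | 1 | 0 | 0 | 0
0 | 1 | 0 | 1 | 1
0 | 1 | 1 | 0 | 1
0 | 1 | 1 | 1 | 0
1 | 0 | 0 | 0 | 1
1 | 0 | 0 | 1 | 0
1 | 0 | 1 | 0 | 0
1 | 0 | 1 | 1 | 1
1 | 1 | 0 | 0 | 0
1 | 1 | 0 | 1 | 1
1 | 1 | 1 | 0 | 1
1 | 1 | 1 | 1 | 0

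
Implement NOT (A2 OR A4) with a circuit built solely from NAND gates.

(((A2 NAND A2) NAND (A4 NAND A4)) NAND ((A2 NAND A2) NAND (A4 NAND A4)))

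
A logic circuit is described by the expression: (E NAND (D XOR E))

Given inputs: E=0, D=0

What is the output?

Substituting: (0 NAND (0 XOR 0))
= 1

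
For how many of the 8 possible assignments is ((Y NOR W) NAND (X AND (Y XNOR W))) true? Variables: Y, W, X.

Satisfying assignments: (0,0,0), (0,1,0), (0,1,1), (1,0,0), (1,0,1), (1,1,0), (1,1,1)
Count: 7 out of 8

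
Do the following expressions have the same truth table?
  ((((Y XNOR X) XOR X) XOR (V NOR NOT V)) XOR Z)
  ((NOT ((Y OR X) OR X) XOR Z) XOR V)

No. Counterexample: with Y=0, X=0, Z=0, V=1, Expression 1 = 1 but Expression 2 = 0.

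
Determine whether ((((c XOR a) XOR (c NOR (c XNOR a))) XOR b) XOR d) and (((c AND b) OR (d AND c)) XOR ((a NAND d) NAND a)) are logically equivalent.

No. Counterexample: with b=0, a=0, c=0, d=0, Expression 1 = 0 but Expression 2 = 1.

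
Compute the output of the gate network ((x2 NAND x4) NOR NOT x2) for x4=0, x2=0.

Substituting: ((0 NAND 0) NOR NOT 0)
= 0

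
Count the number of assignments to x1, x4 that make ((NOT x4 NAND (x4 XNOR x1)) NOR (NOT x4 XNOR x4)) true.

Satisfying assignments: (0,0)
Count: 1 out of 4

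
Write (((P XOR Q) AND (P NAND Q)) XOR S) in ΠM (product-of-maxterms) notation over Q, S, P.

ΠM(0, 3, 5, 6) = (Q OR S OR P) AND (Q OR NOT S OR NOT P) AND (NOT Q OR S OR NOT P) AND (NOT Q OR NOT S OR P)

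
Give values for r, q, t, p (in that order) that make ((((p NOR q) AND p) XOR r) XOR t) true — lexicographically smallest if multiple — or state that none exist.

r=0, q=0, t=1, p=0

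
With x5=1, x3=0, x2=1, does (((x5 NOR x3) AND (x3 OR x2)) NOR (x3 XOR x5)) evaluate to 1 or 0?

Substituting: (((1 NOR 0) AND (0 OR 1)) NOR (0 XOR 1))
= 0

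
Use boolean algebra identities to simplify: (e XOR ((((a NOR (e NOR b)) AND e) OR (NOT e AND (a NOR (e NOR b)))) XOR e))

By XOR self-cancellation ((E XOR v) XOR v = E) then distribution ((E AND v) OR (E AND NOT v) = E):
= (a NOR (e NOR b))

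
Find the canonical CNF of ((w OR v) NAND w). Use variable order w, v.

(NOT w OR v) AND (NOT w OR NOT v)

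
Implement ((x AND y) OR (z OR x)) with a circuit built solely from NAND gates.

((((x NAND y) NAND (x NAND y)) NAND ((x NAND y) NAND (x NAND y))) NAND (((z NAND z) NAND (x NAND x)) NAND ((z NAND z) NAND (x NAND x))))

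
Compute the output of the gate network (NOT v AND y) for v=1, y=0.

Substituting: (NOT 1 AND 0)
= 0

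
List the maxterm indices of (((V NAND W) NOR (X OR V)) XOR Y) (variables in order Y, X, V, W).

ΠM(0, 1, 2, 3, 4, 5, 6, 7) = (Y OR X OR V OR W) AND (Y OR X OR V OR NOT W) AND (Y OR X OR NOT V OR W) AND (Y OR X OR NOT V OR NOT W) AND (Y OR NOT X OR V OR W) AND (Y OR NOT X OR V OR NOT W) AND (Y OR NOT X OR NOT V OR W) AND (Y OR NOT X OR NOT V OR NOT W)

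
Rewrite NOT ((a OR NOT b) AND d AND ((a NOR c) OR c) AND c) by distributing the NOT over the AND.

NOT (a OR NOT b) OR NOT d OR NOT ((a NOR c) OR c) OR NOT c
De Morgan's: NOT(AND of terms) = OR of negations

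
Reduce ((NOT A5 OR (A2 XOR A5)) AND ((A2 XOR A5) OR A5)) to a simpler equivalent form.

By distribution ((E OR v) AND (E OR NOT v) = E):
= (A2 XOR A5)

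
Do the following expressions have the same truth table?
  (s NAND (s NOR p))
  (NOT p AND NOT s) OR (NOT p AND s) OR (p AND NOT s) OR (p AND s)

Yes, they are equivalent — the two output columns agree on all 4 assignments:
p | s | Expression 1 | Expression 2
-----------------------------------
0 | 0 | 1 | 1
0 | 1 | 1 | 1
1 | 0 | 1 | 1
1 | 1 | 1 | 1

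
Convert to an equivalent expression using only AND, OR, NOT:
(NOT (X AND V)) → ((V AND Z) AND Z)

(X AND V) OR ((V AND Z) AND Z)
(Implication elimination: A → B = NOT A OR B)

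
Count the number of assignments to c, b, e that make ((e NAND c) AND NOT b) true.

Satisfying assignments: (0,0,0), (0,0,1), (1,0,0)
Count: 3 out of 8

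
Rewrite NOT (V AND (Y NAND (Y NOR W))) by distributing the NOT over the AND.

NOT V OR NOT (Y NAND (Y NOR W))
De Morgan's: NOT(AND of terms) = OR of negations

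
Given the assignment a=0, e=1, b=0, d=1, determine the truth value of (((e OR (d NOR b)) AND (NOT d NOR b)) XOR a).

Substituting: (((1 OR (1 NOR 0)) AND (NOT 1 NOR 0)) XOR 0)
= 1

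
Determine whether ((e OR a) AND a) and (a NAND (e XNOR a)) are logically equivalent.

No. Counterexample: with a=0, e=0, Expression 1 = 0 but Expression 2 = 1.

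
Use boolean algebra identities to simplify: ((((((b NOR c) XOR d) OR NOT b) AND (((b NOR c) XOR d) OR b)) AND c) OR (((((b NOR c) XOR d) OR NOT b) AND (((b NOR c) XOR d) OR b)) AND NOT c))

By distribution ((E AND v) OR (E AND NOT v) = E) then distribution ((E OR v) AND (E OR NOT v) = E):
= ((b NOR c) XOR d)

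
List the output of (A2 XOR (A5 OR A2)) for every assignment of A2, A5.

A2 | A5 | Output
----------------
0 | 0 | 0
0 | 1 | 1
1 | 0 | 0
1 | 1 | 0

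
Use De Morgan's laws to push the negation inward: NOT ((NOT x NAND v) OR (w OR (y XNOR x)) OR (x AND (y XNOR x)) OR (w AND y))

NOT (NOT x NAND v) AND NOT (w OR (y XNOR x)) AND NOT (x AND (y XNOR x)) AND NOT (w AND y)
De Morgan's: NOT(OR of terms) = AND of negations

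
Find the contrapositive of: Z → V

Contrapositive: NOT V → NOT Z
Note: A statement and its contrapositive are logically equivalent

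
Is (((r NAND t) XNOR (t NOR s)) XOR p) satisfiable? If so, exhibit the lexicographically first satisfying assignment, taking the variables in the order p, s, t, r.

p=0, s=0, t=0, r=0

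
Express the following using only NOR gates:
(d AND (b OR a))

((d NOR d) NOR (((b NOR a) NOR (b NOR a)) NOR ((b NOR a) NOR (b NOR a))))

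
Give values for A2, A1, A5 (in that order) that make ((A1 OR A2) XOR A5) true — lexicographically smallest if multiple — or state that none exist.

A2=0, A1=0, A5=1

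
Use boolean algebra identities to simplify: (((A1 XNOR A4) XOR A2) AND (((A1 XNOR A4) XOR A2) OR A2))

By absorption (E AND (E OR v) = E):
= ((A1 XNOR A4) XOR A2)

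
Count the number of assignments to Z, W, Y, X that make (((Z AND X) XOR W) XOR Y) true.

Satisfying assignments: (0,0,1,0), (0,0,1,1), (0,1,0,0), (0,1,0,1), (1,0,0,1), (1,0,1,0), (1,1,0,0), (1,1,1,1)
Count: 8 out of 16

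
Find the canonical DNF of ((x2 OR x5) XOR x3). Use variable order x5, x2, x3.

(NOT x5 AND NOT x2 AND x3) OR (NOT x5 AND x2 AND NOT x3) OR (x5 AND NOT x2 AND NOT x3) OR (x5 AND x2 AND NOT x3)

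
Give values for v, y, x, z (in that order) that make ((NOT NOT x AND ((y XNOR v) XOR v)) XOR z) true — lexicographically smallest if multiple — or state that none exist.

v=0, y=0, x=0, z=1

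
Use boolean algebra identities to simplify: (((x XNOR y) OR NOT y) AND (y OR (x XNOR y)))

By distribution ((E OR v) AND (E OR NOT v) = E):
= (x XNOR y)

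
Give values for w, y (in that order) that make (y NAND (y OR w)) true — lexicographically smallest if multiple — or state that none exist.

w=0, y=0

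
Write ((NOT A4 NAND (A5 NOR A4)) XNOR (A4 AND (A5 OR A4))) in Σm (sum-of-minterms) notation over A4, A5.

Σm(0, 2, 3) = (NOT A4 AND NOT A5) OR (A4 AND NOT A5) OR (A4 AND A5)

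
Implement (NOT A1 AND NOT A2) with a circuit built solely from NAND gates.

(((A1 NAND A1) NAND (A2 NAND A2)) NAND ((A1 NAND A1) NAND (A2 NAND A2)))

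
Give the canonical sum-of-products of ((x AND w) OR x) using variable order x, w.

Σm(2, 3) = (x AND NOT w) OR (x AND w)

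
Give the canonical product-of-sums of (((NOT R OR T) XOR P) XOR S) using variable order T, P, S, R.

ΠM(1, 2, 4, 7, 10, 11, 12, 13) = (T OR P OR S OR NOT R) AND (T OR P OR NOT S OR R) AND (T OR NOT P OR S OR R) AND (T OR NOT P OR NOT S OR NOT R) AND (NOT T OR P OR NOT S OR R) AND (NOT T OR P OR NOT S OR NOT R) AND (NOT T OR NOT P OR S OR R) AND (NOT T OR NOT P OR S OR NOT R)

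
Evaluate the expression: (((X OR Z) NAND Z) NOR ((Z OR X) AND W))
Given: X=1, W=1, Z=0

Substituting: (((1 OR 0) NAND 0) NOR ((0 OR 1) AND 1))
= 0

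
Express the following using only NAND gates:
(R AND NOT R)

((R NAND (R NAND R)) NAND (R NAND (R NAND R)))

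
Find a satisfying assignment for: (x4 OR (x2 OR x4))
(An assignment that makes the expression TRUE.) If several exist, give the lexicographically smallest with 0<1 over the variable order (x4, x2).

x4=0, x2=1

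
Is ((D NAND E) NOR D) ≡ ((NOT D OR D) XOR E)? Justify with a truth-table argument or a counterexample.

No. Counterexample: with D=0, E=0, Expression 1 = 0 but Expression 2 = 1.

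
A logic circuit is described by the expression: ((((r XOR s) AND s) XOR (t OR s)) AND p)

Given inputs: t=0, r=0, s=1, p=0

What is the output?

Substituting: ((((0 XOR 1) AND 1) XOR (0 OR 1)) AND 0)
= 0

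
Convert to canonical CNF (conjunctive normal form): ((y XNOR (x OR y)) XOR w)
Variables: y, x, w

(y OR x OR NOT w) AND (y OR NOT x OR w) AND (NOT y OR x OR NOT w) AND (NOT y OR NOT x OR NOT w)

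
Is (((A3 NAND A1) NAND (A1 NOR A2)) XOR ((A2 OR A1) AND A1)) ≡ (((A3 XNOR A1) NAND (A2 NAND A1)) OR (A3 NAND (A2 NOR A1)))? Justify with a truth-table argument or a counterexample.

No. Counterexample: with A3=0, A2=0, A1=0, Expression 1 = 0 but Expression 2 = 1.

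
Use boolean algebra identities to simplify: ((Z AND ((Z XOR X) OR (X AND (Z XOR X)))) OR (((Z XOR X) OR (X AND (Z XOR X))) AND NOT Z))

By distribution ((E AND v) OR (E AND NOT v) = E) then absorption (E OR (E AND v) = E):
= (Z XOR X)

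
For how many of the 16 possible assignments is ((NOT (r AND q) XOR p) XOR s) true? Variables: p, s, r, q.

Satisfying assignments: (0,0,0,0), (0,0,0,1), (0,0,1,0), (0,1,1,1), (1,0,1,1), (1,1,0,0), (1,1,0,1), (1,1,1,0)
Count: 8 out of 16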